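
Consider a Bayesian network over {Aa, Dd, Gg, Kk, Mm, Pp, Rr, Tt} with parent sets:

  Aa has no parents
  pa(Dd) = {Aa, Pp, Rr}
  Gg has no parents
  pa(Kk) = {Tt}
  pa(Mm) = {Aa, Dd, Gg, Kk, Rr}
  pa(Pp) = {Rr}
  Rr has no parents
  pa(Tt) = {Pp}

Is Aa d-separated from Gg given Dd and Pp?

Yes — Aa and Gg are d-separated given {Dd, Pp}.

6 paths connect Aa and Gg; each must be blocked for d-separation to hold:
Path 1: Aa → Mm ← Gg
  Mm is a collider here and neither Mm nor any of its descendants is conditioned on, so the collider stays closed — the path is blocked at Mm.
Path 2: Aa → Dd → Mm ← Gg
  Dd is a chain here and Dd is conditioned on, so the path is blocked at Dd.
Path 3: Aa → Dd ← Pp ← Rr → Mm ← Gg
  Pp is a chain here and Pp is conditioned on, so the path is blocked at Pp.
Path 4: Aa → Dd ← Pp → Tt → Kk → Mm ← Gg
  Pp is a fork here and Pp is conditioned on, so the path is blocked at Pp.
Path 5: Aa → Dd ← Rr → Mm ← Gg
  Mm is a collider here and neither Mm nor any of its descendants is conditioned on, so the collider stays closed — the path is blocked at Mm.
Path 6: Aa → Dd ← Rr → Pp → Tt → Kk → Mm ← Gg
  Pp is a chain here and Pp is conditioned on, so the path is blocked at Pp.
Every path is blocked, so Aa and Gg are d-separated given {Dd, Pp}.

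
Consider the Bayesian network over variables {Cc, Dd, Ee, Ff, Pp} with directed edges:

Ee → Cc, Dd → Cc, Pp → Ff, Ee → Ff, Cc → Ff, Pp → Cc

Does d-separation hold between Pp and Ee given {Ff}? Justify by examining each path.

No — Pp and Ee are not d-separated given {Ff}.

We examine all 4 paths between Pp and Ee:
Path 1: Pp → Ff ← Ee
  Ff is a collider and Ff is conditioned on, which opens it — no node blocks this path, so it is active.
Path 2: Pp → Ff ← Cc ← Ee
  Ff is a collider and Ff is conditioned on, which opens it; Cc is a chain and Cc is not conditioned on — no node blocks this path, so it is active.
Path 3: Pp → Cc ← Ee
  Cc is a collider and its descendant Ff is conditioned on, which opens it — no node blocks this path, so it is active.
Path 4: Pp → Cc → Ff ← Ee
  Cc is a chain and Cc is not conditioned on; Ff is a collider and Ff is conditioned on, which opens it — no node blocks this path, so it is active.
Because an active path exists, Pp and Ee are not d-separated.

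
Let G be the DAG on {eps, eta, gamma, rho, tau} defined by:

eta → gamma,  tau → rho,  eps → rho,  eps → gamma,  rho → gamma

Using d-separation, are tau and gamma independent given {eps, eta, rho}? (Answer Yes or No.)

Yes — tau and gamma are d-separated given {eps, eta, rho}.

2 paths connect tau and gamma; each must be blocked for d-separation to hold:
  1. tau → rho ← eps → gamma — rho:collider[open]; eps:fork[blocks] ⇒ blocked
  2. tau → rho → gamma — rho:chain[blocks] ⇒ blocked
All paths are blocked; tau ⊥ gamma | {eps, eta, rho} holds.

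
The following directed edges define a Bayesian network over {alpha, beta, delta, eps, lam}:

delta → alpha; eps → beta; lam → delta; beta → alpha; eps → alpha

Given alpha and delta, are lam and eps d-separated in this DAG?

2 paths connect lam and eps; each must be blocked for d-separation to hold:
Path 1: lam → delta → alpha ← beta ← eps
  delta is a chain here and delta is conditioned on, so the path is blocked at delta.
Path 2: lam → delta → alpha ← eps
  delta is a chain here and delta is conditioned on, so the path is blocked at delta.
All paths are blocked; lam ⊥ eps | {alpha, delta} holds.

Yes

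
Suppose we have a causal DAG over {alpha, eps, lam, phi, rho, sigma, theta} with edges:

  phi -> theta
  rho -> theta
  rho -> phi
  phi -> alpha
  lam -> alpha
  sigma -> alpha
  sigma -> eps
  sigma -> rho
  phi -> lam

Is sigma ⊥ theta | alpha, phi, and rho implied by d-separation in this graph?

Yes — sigma and theta are d-separated given {alpha, phi, rho}.

Enumerating the 6 paths from sigma to theta and testing each for blocking by {alpha, phi, rho}:
Path 1: sigma → alpha ← phi → theta
  phi is a fork here and phi is conditioned on, so the path is blocked at phi.
Path 2: sigma → alpha ← phi ← rho → theta
  phi is a chain here and phi is conditioned on, so the path is blocked at phi.
Path 3: sigma → alpha ← lam ← phi → theta
  phi is a fork here and phi is conditioned on, so the path is blocked at phi.
Path 4: sigma → alpha ← lam ← phi ← rho → theta
  phi is a chain here and phi is conditioned on, so the path is blocked at phi.
Path 5: sigma → rho → theta
  rho is a chain here and rho is conditioned on, so the path is blocked at rho.
Path 6: sigma → rho → phi → theta
  rho is a chain here and rho is conditioned on, so the path is blocked at rho.
All paths are blocked; sigma ⊥ theta | {alpha, phi, rho} holds.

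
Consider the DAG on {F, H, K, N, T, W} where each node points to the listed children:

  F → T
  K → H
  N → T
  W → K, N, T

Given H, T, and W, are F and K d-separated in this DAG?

Enumerating the 2 paths from F to K and testing each for blocking by {H, T, W}:
  1. F → T ← W → K — T:collider[open]; W:fork[blocks] ⇒ blocked
  2. F → T ← N ← W → K — T:collider[open]; N:chain[open]; W:fork[blocks] ⇒ blocked
Since every path is blocked, d-separation holds.

Yes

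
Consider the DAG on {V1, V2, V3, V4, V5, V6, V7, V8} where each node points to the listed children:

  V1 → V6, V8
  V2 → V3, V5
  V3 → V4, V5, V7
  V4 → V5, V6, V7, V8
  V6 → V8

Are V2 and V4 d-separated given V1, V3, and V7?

Yes

We examine all 6 paths between V2 and V4:
Path 1: V2 → V3 → V7 ← V4
  V3 is a chain here and V3 is conditioned on, so the path is blocked at V3.
Path 2: V2 → V3 → V5 ← V4
  V3 is a chain here and V3 is conditioned on, so the path is blocked at V3.
Path 3: V2 → V3 → V4
  V3 is a chain here and V3 is conditioned on, so the path is blocked at V3.
Path 4: V2 → V5 ← V3 → V7 ← V4
  V5 is a collider here and neither V5 nor any of its descendants is conditioned on, so the collider stays closed — the path is blocked at V5.
Path 5: V2 → V5 ← V3 → V4
  V5 is a collider here and neither V5 nor any of its descendants is conditioned on, so the collider stays closed — the path is blocked at V5.
Path 6: V2 → V5 ← V4
  V5 is a collider here and neither V5 nor any of its descendants is conditioned on, so the collider stays closed — the path is blocked at V5.
All paths are blocked; V2 ⊥ V4 | {V1, V3, V7} holds.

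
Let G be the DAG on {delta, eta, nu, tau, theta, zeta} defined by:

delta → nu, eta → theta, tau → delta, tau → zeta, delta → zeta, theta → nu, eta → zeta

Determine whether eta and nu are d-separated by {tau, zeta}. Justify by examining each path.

No

We examine all 3 paths between eta and nu:
Path 1: eta → zeta ← tau → delta → nu
  tau is a fork here and tau is conditioned on, so the path is blocked at tau.
Path 2: eta → zeta ← delta → nu
  zeta is a collider and zeta is conditioned on, which opens it; delta is a fork and delta is not conditioned on — no node blocks this path, so it is active.
Path 3: eta → theta → nu
  theta is a chain and theta is not conditioned on — no node blocks this path, so it is active.
Since the path eta → zeta ← delta → nu is active, eta and nu are not d-separated given {tau, zeta}.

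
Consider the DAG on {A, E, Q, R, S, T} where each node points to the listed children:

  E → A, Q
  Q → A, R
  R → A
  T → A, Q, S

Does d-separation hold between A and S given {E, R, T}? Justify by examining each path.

Yes

We examine all 4 paths between A and S:
Path 1: A ← T → S
  T is a fork here and T is conditioned on, so the path is blocked at T.
Path 2: A ← R ← Q ← T → S
  R is a chain here and R is conditioned on, so the path is blocked at R.
Path 3: A ← Q ← T → S
  T is a fork here and T is conditioned on, so the path is blocked at T.
Path 4: A ← E → Q ← T → S
  E is a fork here and E is conditioned on, so the path is blocked at E.
Every path is blocked, so A and S are d-separated given {E, R, T}.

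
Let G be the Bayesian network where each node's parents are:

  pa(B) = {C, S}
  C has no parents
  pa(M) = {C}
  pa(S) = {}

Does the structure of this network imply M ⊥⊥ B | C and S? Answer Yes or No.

Yes — M and B are d-separated given {C, S}.

There is one path between M and B:
  1. M ← C → B — C:fork[blocks] ⇒ blocked
All paths are blocked; M ⊥ B | {C, S} holds.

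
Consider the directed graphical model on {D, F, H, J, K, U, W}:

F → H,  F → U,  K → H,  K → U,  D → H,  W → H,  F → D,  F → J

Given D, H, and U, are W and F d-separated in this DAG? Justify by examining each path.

3 paths connect W and F; each must be blocked for d-separation to hold:
  1. W → H ← K → U ← F — H:collider[open]; K:fork[open]; U:collider[open] ⇒ active
  2. W → H ← D ← F — H:collider[open]; D:chain[blocks] ⇒ blocked
  3. W → H ← F — H:collider[open] ⇒ active
At least one path is unblocked, so d-separation fails.

No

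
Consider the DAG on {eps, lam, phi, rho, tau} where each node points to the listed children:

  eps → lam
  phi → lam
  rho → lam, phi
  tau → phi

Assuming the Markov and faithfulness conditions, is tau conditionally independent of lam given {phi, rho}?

Yes

We examine all 2 paths between tau and lam:
Path 1: tau → phi → lam
  phi is a chain here and phi is conditioned on, so the path is blocked at phi.
Path 2: tau → phi ← rho → lam
  rho is a fork here and rho is conditioned on, so the path is blocked at rho.
All paths are blocked; tau ⊥ lam | {phi, rho} holds.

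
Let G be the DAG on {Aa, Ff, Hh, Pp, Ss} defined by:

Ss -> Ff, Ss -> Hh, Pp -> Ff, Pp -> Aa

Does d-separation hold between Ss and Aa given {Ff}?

No

The only undirected path from Ss to Aa is:
Path 1: Ss → Ff ← Pp → Aa
  Ff is a collider and Ff is conditioned on, which opens it; Pp is a fork and Pp is not conditioned on — no node blocks this path, so it is active.
At least one path is unblocked, so d-separation fails.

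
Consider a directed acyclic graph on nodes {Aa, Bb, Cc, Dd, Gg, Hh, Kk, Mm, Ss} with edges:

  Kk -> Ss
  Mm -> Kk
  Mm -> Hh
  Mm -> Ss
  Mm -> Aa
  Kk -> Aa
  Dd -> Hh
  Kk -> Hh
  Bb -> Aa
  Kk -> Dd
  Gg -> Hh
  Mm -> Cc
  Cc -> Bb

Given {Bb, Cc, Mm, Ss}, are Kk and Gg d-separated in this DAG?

Yes — Kk and Gg are d-separated given {Bb, Cc, Mm, Ss}.

Enumerating the 6 paths from Kk to Gg and testing each for blocking by {Bb, Cc, Mm, Ss}:
Path 1: Kk → Ss ← Mm → Hh ← Gg
  Mm is a fork here and Mm is conditioned on, so the path is blocked at Mm.
Path 2: Kk → Hh ← Gg
  Hh is a collider here and neither Hh nor any of its descendants is conditioned on, so the collider stays closed — the path is blocked at Hh.
Path 3: Kk → Dd → Hh ← Gg
  Hh is a collider here and neither Hh nor any of its descendants is conditioned on, so the collider stays closed — the path is blocked at Hh.
Path 4: Kk → Aa ← Mm → Hh ← Gg
  Aa is a collider here and neither Aa nor any of its descendants is conditioned on, so the collider stays closed — the path is blocked at Aa.
Path 5: Kk → Aa ← Bb ← Cc ← Mm → Hh ← Gg
  Aa is a collider here and neither Aa nor any of its descendants is conditioned on, so the collider stays closed — the path is blocked at Aa.
Path 6: Kk ← Mm → Hh ← Gg
  Mm is a fork here and Mm is conditioned on, so the path is blocked at Mm.
Every path is blocked, so Kk and Gg are d-separated given {Bb, Cc, Mm, Ss}.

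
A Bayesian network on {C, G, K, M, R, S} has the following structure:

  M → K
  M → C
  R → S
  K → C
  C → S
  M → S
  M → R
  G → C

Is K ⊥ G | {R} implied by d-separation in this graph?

Yes — K and G are d-separated given {R}.

We examine all 4 paths between K and G:
Path 1: K ← M → C ← G
  C is a collider here and neither C nor any of its descendants is conditioned on, so the collider stays closed — the path is blocked at C.
Path 2: K ← M → S ← C ← G
  S is a collider here and neither S nor any of its descendants is conditioned on, so the collider stays closed — the path is blocked at S.
Path 3: K ← M → R → S ← C ← G
  R is a chain here and R is conditioned on, so the path is blocked at R.
Path 4: K → C ← G
  C is a collider here and neither C nor any of its descendants is conditioned on, so the collider stays closed — the path is blocked at C.
All paths are blocked; K ⊥ G | {R} holds.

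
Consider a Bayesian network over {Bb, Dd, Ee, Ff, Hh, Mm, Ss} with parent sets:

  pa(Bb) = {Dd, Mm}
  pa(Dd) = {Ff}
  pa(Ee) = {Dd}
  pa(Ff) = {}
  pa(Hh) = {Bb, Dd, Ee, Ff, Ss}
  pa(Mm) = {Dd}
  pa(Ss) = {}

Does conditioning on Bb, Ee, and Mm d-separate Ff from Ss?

Yes

5 paths connect Ff and Ss; each must be blocked for d-separation to hold:
Path 1: Ff → Hh ← Ss
  Hh is a collider here and neither Hh nor any of its descendants is conditioned on, so the collider stays closed — the path is blocked at Hh.
Path 2: Ff → Dd → Hh ← Ss
  Hh is a collider here and neither Hh nor any of its descendants is conditioned on, so the collider stays closed — the path is blocked at Hh.
Path 3: Ff → Dd → Mm → Bb → Hh ← Ss
  Mm is a chain here and Mm is conditioned on, so the path is blocked at Mm.
Path 4: Ff → Dd → Ee → Hh ← Ss
  Ee is a chain here and Ee is conditioned on, so the path is blocked at Ee.
Path 5: Ff → Dd → Bb → Hh ← Ss
  Bb is a chain here and Bb is conditioned on, so the path is blocked at Bb.
Every path is blocked, so Ff and Ss are d-separated given {Bb, Ee, Mm}.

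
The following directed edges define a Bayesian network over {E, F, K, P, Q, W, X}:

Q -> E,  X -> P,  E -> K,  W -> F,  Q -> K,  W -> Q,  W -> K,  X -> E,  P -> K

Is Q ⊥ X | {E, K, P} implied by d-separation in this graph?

No

Enumerating the 6 paths from Q to X and testing each for blocking by {E, K, P}:
Path 1: Q → E → K ← P ← X
  E is a chain here and E is conditioned on, so the path is blocked at E.
Path 2: Q → E ← X
  E is a collider and E is conditioned on, which opens it — no node blocks this path, so it is active.
Path 3: Q → K ← E ← X
  E is a chain here and E is conditioned on, so the path is blocked at E.
Path 4: Q → K ← P ← X
  P is a chain here and P is conditioned on, so the path is blocked at P.
Path 5: Q ← W → K ← E ← X
  E is a chain here and E is conditioned on, so the path is blocked at E.
Path 6: Q ← W → K ← P ← X
  P is a chain here and P is conditioned on, so the path is blocked at P.
Since the path Q → E ← X is active, Q and X are not d-separated given {E, K, P}.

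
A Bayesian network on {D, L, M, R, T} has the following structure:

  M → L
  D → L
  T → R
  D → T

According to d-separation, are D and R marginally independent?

Only one path connects D and R:
Path 1: D → T → R
  T is a chain and T is not conditioned on — no node blocks this path, so it is active.
At least one path is unblocked, so d-separation fails.

No — D and R are not d-separated given ∅.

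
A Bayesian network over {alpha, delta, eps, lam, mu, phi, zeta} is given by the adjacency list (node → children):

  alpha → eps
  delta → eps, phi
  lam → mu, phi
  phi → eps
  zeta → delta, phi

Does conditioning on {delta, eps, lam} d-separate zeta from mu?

Enumerating the 3 paths from zeta to mu and testing each for blocking by {delta, eps, lam}:
Path 1: zeta → phi ← lam → mu
  lam is a fork here and lam is conditioned on, so the path is blocked at lam.
Path 2: zeta → delta → phi ← lam → mu
  delta is a chain here and delta is conditioned on, so the path is blocked at delta.
Path 3: zeta → delta → eps ← phi ← lam → mu
  delta is a chain here and delta is conditioned on, so the path is blocked at delta.
Every path is blocked, so zeta and mu are d-separated given {delta, eps, lam}.

Yes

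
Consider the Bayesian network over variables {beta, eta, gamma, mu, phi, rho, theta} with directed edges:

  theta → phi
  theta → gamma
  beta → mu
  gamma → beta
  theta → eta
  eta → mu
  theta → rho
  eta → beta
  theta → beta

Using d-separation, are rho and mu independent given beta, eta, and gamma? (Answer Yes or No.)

Enumerating the 6 paths from rho to mu and testing each for blocking by {beta, eta, gamma}:
Path 1: rho ← theta → eta → mu
  eta is a chain here and eta is conditioned on, so the path is blocked at eta.
Path 2: rho ← theta → eta → beta → mu
  eta is a chain here and eta is conditioned on, so the path is blocked at eta.
Path 3: rho ← theta → beta → mu
  beta is a chain here and beta is conditioned on, so the path is blocked at beta.
Path 4: rho ← theta → beta ← eta → mu
  eta is a fork here and eta is conditioned on, so the path is blocked at eta.
Path 5: rho ← theta → gamma → beta → mu
  gamma is a chain here and gamma is conditioned on, so the path is blocked at gamma.
Path 6: rho ← theta → gamma → beta ← eta → mu
  gamma is a chain here and gamma is conditioned on, so the path is blocked at gamma.
All paths are blocked; rho ⊥ mu | {beta, eta, gamma} holds.

Yes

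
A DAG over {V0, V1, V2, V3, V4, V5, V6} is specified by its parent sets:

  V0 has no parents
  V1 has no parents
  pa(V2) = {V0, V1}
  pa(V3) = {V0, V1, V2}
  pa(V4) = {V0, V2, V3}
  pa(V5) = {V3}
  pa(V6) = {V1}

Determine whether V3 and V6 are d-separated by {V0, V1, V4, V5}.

Yes

There are 6 undirected paths between V3 and V6; checking each against the conditioning set {V0, V1, V4, V5}:
Path 1: V3 ← V1 → V6
  V1 is a fork here and V1 is conditioned on, so the path is blocked at V1.
Path 2: V3 → V4 ← V0 → V2 ← V1 → V6
  V0 is a fork here and V0 is conditioned on, so the path is blocked at V0.
Path 3: V3 → V4 ← V2 ← V1 → V6
  V1 is a fork here and V1 is conditioned on, so the path is blocked at V1.
Path 4: V3 ← V0 → V4 ← V2 ← V1 → V6
  V0 is a fork here and V0 is conditioned on, so the path is blocked at V0.
Path 5: V3 ← V0 → V2 ← V1 → V6
  V0 is a fork here and V0 is conditioned on, so the path is blocked at V0.
Path 6: V3 ← V2 ← V1 → V6
  V1 is a fork here and V1 is conditioned on, so the path is blocked at V1.
All paths are blocked; V3 ⊥ V6 | {V0, V1, V4, V5} holds.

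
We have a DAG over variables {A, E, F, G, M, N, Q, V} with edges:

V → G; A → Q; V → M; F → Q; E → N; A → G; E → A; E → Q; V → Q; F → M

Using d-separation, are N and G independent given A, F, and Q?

6 paths connect N and G; each must be blocked for d-separation to hold:
Path 1: N ← E → A → G
  A is a chain here and A is conditioned on, so the path is blocked at A.
Path 2: N ← E → A → Q ← V → G
  A is a chain here and A is conditioned on, so the path is blocked at A.
Path 3: N ← E → A → Q ← F → M ← V → G
  A is a chain here and A is conditioned on, so the path is blocked at A.
Path 4: N ← E → Q ← V → G
  E is a fork and E is not conditioned on; Q is a collider and Q is conditioned on, which opens it; V is a fork and V is not conditioned on — no node blocks this path, so it is active.
Path 5: N ← E → Q ← F → M ← V → G
  F is a fork here and F is conditioned on, so the path is blocked at F.
Path 6: N ← E → Q ← A → G
  A is a fork here and A is conditioned on, so the path is blocked at A.
At least one path is unblocked, so d-separation fails.

No — N and G are not d-separated given {A, F, Q}.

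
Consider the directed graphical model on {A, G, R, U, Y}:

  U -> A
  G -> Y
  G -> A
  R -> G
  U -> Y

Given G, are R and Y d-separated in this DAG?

There are 2 undirected paths between R and Y; checking each against the conditioning set {G}:
Path 1: R → G → Y
  G is a chain here and G is conditioned on, so the path is blocked at G.
Path 2: R → G → A ← U → Y
  G is a chain here and G is conditioned on, so the path is blocked at G.
Since every path is blocked, d-separation holds.

Yes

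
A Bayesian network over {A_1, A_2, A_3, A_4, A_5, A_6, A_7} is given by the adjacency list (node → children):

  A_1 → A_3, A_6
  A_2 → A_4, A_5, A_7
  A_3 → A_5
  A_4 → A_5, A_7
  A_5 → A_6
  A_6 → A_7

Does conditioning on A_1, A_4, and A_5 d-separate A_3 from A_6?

Yes

We examine all 6 paths between A_3 and A_6:
Path 1: A_3 ← A_1 → A_6
  A_1 is a fork here and A_1 is conditioned on, so the path is blocked at A_1.
Path 2: A_3 → A_5 ← A_2 → A_4 → A_7 ← A_6
  A_4 is a chain here and A_4 is conditioned on, so the path is blocked at A_4.
Path 3: A_3 → A_5 ← A_2 → A_7 ← A_6
  A_7 is a collider here and neither A_7 nor any of its descendants is conditioned on, so the collider stays closed — the path is blocked at A_7.
Path 4: A_3 → A_5 ← A_4 ← A_2 → A_7 ← A_6
  A_4 is a chain here and A_4 is conditioned on, so the path is blocked at A_4.
Path 5: A_3 → A_5 ← A_4 → A_7 ← A_6
  A_4 is a fork here and A_4 is conditioned on, so the path is blocked at A_4.
Path 6: A_3 → A_5 → A_6
  A_5 is a chain here and A_5 is conditioned on, so the path is blocked at A_5.
Since every path is blocked, d-separation holds.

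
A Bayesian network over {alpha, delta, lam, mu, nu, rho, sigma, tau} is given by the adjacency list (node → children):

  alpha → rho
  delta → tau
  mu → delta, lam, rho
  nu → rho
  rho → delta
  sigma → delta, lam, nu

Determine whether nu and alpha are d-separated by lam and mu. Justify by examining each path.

Yes

We examine all 5 paths between nu and alpha:
Path 1: nu ← sigma → lam ← mu → rho ← alpha
  mu is a fork here and mu is conditioned on, so the path is blocked at mu.
Path 2: nu ← sigma → lam ← mu → delta ← rho ← alpha
  mu is a fork here and mu is conditioned on, so the path is blocked at mu.
Path 3: nu ← sigma → delta ← mu → rho ← alpha
  delta is a collider here and neither delta nor any of its descendants is conditioned on, so the collider stays closed — the path is blocked at delta.
Path 4: nu ← sigma → delta ← rho ← alpha
  delta is a collider here and neither delta nor any of its descendants is conditioned on, so the collider stays closed — the path is blocked at delta.
Path 5: nu → rho ← alpha
  rho is a collider here and neither rho nor any of its descendants is conditioned on, so the collider stays closed — the path is blocked at rho.
Every path is blocked, so nu and alpha are d-separated given {lam, mu}.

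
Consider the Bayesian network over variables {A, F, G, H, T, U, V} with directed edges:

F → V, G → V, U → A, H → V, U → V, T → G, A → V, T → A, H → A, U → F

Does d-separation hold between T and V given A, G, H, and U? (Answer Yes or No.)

There are 5 undirected paths between T and V; checking each against the conditioning set {A, G, H, U}:
Path 1: T → A ← H → V
  H is a fork here and H is conditioned on, so the path is blocked at H.
Path 2: T → A ← U → F → V
  U is a fork here and U is conditioned on, so the path is blocked at U.
Path 3: T → A ← U → V
  U is a fork here and U is conditioned on, so the path is blocked at U.
Path 4: T → A → V
  A is a chain here and A is conditioned on, so the path is blocked at A.
Path 5: T → G → V
  G is a chain here and G is conditioned on, so the path is blocked at G.
All paths are blocked; T ⊥ V | {A, G, H, U} holds.

Yes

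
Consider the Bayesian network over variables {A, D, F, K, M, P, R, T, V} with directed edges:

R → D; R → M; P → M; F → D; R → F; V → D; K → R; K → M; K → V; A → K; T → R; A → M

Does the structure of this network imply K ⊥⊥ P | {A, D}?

Yes

There are 5 undirected paths between K and P; checking each against the conditioning set {A, D}:
  1. K → V → D ← F ← R → M ← P — V:chain[open]; D:collider[open]; F:chain[open]; R:fork[open]; M:collider[blocks] ⇒ blocked
  2. K → V → D ← R → M ← P — V:chain[open]; D:collider[open]; R:fork[open]; M:collider[blocks] ⇒ blocked
  3. K → R → M ← P — R:chain[open]; M:collider[blocks] ⇒ blocked
  4. K → M ← P — M:collider[blocks] ⇒ blocked
  5. K ← A → M ← P — A:fork[blocks]; M:collider[blocks] ⇒ blocked
Every path is blocked, so K and P are d-separated given {A, D}.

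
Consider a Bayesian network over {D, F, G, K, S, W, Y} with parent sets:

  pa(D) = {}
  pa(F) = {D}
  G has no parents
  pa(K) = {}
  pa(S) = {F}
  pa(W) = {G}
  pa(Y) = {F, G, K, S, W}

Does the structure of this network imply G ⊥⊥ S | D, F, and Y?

Enumerating the 4 paths from G to S and testing each for blocking by {D, F, Y}:
  1. G → W → Y ← F → S — W:chain[open]; Y:collider[open]; F:fork[blocks] ⇒ blocked
  2. G → W → Y ← S — W:chain[open]; Y:collider[open] ⇒ active
  3. G → Y ← F → S — Y:collider[open]; F:fork[blocks] ⇒ blocked
  4. G → Y ← S — Y:collider[open] ⇒ active
Because an active path exists, G and S are not d-separated.

No — G and S are not d-separated given {D, F, Y}.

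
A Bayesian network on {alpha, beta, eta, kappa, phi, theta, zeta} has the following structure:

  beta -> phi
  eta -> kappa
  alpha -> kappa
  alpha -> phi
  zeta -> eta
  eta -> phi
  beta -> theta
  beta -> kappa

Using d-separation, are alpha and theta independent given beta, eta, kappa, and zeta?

We examine all 4 paths between alpha and theta:
Path 1: alpha → phi ← eta → kappa ← beta → theta
  phi is a collider here and neither phi nor any of its descendants is conditioned on, so the collider stays closed — the path is blocked at phi.
Path 2: alpha → phi ← beta → theta
  phi is a collider here and neither phi nor any of its descendants is conditioned on, so the collider stays closed — the path is blocked at phi.
Path 3: alpha → kappa ← eta → phi ← beta → theta
  eta is a fork here and eta is conditioned on, so the path is blocked at eta.
Path 4: alpha → kappa ← beta → theta
  beta is a fork here and beta is conditioned on, so the path is blocked at beta.
Since every path is blocked, d-separation holds.

Yes — alpha and theta are d-separated given {beta, eta, kappa, zeta}.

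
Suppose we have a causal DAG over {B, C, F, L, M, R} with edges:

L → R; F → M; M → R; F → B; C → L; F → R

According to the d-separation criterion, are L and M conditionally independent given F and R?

No — L and M are not d-separated given {F, R}.

2 paths connect L and M; each must be blocked for d-separation to hold:
  1. L → R ← M — R:collider[open] ⇒ active
  2. L → R ← F → M — R:collider[open]; F:fork[blocks] ⇒ blocked
Because an active path exists, L and M are not d-separated.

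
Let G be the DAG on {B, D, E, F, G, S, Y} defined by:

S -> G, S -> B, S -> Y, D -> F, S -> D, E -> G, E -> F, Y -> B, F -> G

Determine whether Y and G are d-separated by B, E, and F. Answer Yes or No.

We examine all 6 paths between Y and G:
Path 1: Y → B ← S → G
  B is a collider and B is conditioned on, which opens it; S is a fork and S is not conditioned on — no node blocks this path, so it is active.
Path 2: Y → B ← S → D → F → G
  F is a chain here and F is conditioned on, so the path is blocked at F.
Path 3: Y → B ← S → D → F ← E → G
  E is a fork here and E is conditioned on, so the path is blocked at E.
Path 4: Y ← S → G
  S is a fork and S is not conditioned on — no node blocks this path, so it is active.
Path 5: Y ← S → D → F → G
  F is a chain here and F is conditioned on, so the path is blocked at F.
Path 6: Y ← S → D → F ← E → G
  E is a fork here and E is conditioned on, so the path is blocked at E.
At least one path is unblocked, so d-separation fails.

No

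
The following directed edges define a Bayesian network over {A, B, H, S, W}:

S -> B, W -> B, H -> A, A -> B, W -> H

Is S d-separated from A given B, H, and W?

We examine all 2 paths between S and A:
Path 1: S → B ← A
  B is a collider and B is conditioned on, which opens it — no node blocks this path, so it is active.
Path 2: S → B ← W → H → A
  W is a fork here and W is conditioned on, so the path is blocked at W.
Since the path S → B ← A is active, S and A are not d-separated given {B, H, W}.

No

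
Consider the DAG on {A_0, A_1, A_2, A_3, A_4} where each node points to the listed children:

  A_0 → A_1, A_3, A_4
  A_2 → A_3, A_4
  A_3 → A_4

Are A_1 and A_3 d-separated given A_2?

There are 3 undirected paths between A_1 and A_3; checking each against the conditioning set {A_2}:
Path 1: A_1 ← A_0 → A_3
  A_0 is a fork and A_0 is not conditioned on — no node blocks this path, so it is active.
Path 2: A_1 ← A_0 → A_4 ← A_3
  A_4 is a collider here and neither A_4 nor any of its descendants is conditioned on, so the collider stays closed — the path is blocked at A_4.
Path 3: A_1 ← A_0 → A_4 ← A_2 → A_3
  A_4 is a collider here and neither A_4 nor any of its descendants is conditioned on, so the collider stays closed — the path is blocked at A_4.
At least one path is unblocked, so d-separation fails.

No — A_1 and A_3 are not d-separated given {A_2}.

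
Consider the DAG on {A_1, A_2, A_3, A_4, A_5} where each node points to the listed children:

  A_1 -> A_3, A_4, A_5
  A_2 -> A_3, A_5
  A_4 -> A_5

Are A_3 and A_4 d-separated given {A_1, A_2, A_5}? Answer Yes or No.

Yes

We examine all 4 paths between A_3 and A_4:
Path 1: A_3 ← A_1 → A_4
  A_1 is a fork here and A_1 is conditioned on, so the path is blocked at A_1.
Path 2: A_3 ← A_1 → A_5 ← A_4
  A_1 is a fork here and A_1 is conditioned on, so the path is blocked at A_1.
Path 3: A_3 ← A_2 → A_5 ← A_4
  A_2 is a fork here and A_2 is conditioned on, so the path is blocked at A_2.
Path 4: A_3 ← A_2 → A_5 ← A_1 → A_4
  A_2 is a fork here and A_2 is conditioned on, so the path is blocked at A_2.
Since every path is blocked, d-separation holds.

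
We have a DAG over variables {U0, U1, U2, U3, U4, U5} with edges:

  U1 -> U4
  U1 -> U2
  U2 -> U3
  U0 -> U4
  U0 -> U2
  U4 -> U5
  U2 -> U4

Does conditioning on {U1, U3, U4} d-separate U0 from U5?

Yes — U0 and U5 are d-separated given {U1, U3, U4}.

Enumerating the 3 paths from U0 to U5 and testing each for blocking by {U1, U3, U4}:
Path 1: U0 → U2 ← U1 → U4 → U5
  U1 is a fork here and U1 is conditioned on, so the path is blocked at U1.
Path 2: U0 → U2 → U4 → U5
  U4 is a chain here and U4 is conditioned on, so the path is blocked at U4.
Path 3: U0 → U4 → U5
  U4 is a chain here and U4 is conditioned on, so the path is blocked at U4.
Since every path is blocked, d-separation holds.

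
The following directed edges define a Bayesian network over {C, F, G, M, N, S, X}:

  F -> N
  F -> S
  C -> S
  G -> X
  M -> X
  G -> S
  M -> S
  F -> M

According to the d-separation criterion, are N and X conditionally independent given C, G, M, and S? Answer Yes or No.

Yes

There are 4 undirected paths between N and X; checking each against the conditioning set {C, G, M, S}:
Path 1: N ← F → S ← G → X
  G is a fork here and G is conditioned on, so the path is blocked at G.
Path 2: N ← F → S ← M → X
  M is a fork here and M is conditioned on, so the path is blocked at M.
Path 3: N ← F → M → S ← G → X
  M is a chain here and M is conditioned on, so the path is blocked at M.
Path 4: N ← F → M → X
  M is a chain here and M is conditioned on, so the path is blocked at M.
Every path is blocked, so N and X are d-separated given {C, G, M, S}.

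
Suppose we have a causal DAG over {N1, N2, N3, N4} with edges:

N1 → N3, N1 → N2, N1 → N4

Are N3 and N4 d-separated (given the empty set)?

No

The only undirected path from N3 to N4 is:
Path 1: N3 ← N1 → N4
  N1 is a fork and N1 is not conditioned on — no node blocks this path, so it is active.
Since the path N3 ← N1 → N4 is active, N3 and N4 are not d-separated given ∅.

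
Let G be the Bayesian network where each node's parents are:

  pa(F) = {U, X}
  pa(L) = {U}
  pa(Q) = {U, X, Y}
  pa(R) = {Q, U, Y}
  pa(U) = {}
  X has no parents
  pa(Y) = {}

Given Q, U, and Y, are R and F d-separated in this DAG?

Yes

There are 6 undirected paths between R and F; checking each against the conditioning set {Q, U, Y}:
  1. R ← Q ← X → F — Q:chain[blocks]; X:fork[open] ⇒ blocked
  2. R ← Q ← U → F — Q:chain[blocks]; U:fork[blocks] ⇒ blocked
  3. R ← Y → Q ← X → F — Y:fork[blocks]; Q:collider[open]; X:fork[open] ⇒ blocked
  4. R ← Y → Q ← U → F — Y:fork[blocks]; Q:collider[open]; U:fork[blocks] ⇒ blocked
  5. R ← U → Q ← X → F — U:fork[blocks]; Q:collider[open]; X:fork[open] ⇒ blocked
  6. R ← U → F — U:fork[blocks] ⇒ blocked
Every path is blocked, so R and F are d-separated given {Q, U, Y}.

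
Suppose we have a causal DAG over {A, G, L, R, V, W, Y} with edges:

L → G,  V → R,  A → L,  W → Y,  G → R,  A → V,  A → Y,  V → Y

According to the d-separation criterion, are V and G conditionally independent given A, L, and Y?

Yes

There are 3 undirected paths between V and G; checking each against the conditioning set {A, L, Y}:
Path 1: V → Y ← A → L → G
  A is a fork here and A is conditioned on, so the path is blocked at A.
Path 2: V → R ← G
  R is a collider here and neither R nor any of its descendants is conditioned on, so the collider stays closed — the path is blocked at R.
Path 3: V ← A → L → G
  A is a fork here and A is conditioned on, so the path is blocked at A.
All paths are blocked; V ⊥ G | {A, L, Y} holds.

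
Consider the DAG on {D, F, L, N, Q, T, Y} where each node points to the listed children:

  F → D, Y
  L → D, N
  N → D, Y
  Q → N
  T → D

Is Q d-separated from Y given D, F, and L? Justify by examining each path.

3 paths connect Q and Y; each must be blocked for d-separation to hold:
Path 1: Q → N → Y
  N is a chain and N is not conditioned on — no node blocks this path, so it is active.
Path 2: Q → N → D ← F → Y
  F is a fork here and F is conditioned on, so the path is blocked at F.
Path 3: Q → N ← L → D ← F → Y
  L is a fork here and L is conditioned on, so the path is blocked at L.
At least one path is unblocked, so d-separation fails.

No — Q and Y are not d-separated given {D, F, L}.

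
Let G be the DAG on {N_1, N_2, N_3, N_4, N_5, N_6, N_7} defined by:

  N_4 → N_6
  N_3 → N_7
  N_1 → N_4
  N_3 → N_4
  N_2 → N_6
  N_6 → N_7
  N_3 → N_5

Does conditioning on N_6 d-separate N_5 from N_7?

We examine all 2 paths between N_5 and N_7:
Path 1: N_5 ← N_3 → N_4 → N_6 → N_7
  N_6 is a chain here and N_6 is conditioned on, so the path is blocked at N_6.
Path 2: N_5 ← N_3 → N_7
  N_3 is a fork and N_3 is not conditioned on — no node blocks this path, so it is active.
At least one path is unblocked, so d-separation fails.

No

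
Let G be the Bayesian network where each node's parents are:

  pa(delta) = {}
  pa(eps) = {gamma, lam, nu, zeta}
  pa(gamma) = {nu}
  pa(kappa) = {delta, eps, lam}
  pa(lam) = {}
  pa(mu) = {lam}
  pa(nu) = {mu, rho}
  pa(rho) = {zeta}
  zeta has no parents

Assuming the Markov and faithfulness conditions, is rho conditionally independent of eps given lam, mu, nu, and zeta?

Yes

There are 5 undirected paths between rho and eps; checking each against the conditioning set {lam, mu, nu, zeta}:
Path 1: rho → nu ← mu ← lam → eps
  mu is a chain here and mu is conditioned on, so the path is blocked at mu.
Path 2: rho → nu ← mu ← lam → kappa ← eps
  mu is a chain here and mu is conditioned on, so the path is blocked at mu.
Path 3: rho → nu → eps
  nu is a chain here and nu is conditioned on, so the path is blocked at nu.
Path 4: rho → nu → gamma → eps
  nu is a chain here and nu is conditioned on, so the path is blocked at nu.
Path 5: rho ← zeta → eps
  zeta is a fork here and zeta is conditioned on, so the path is blocked at zeta.
All paths are blocked; rho ⊥ eps | {lam, mu, nu, zeta} holds.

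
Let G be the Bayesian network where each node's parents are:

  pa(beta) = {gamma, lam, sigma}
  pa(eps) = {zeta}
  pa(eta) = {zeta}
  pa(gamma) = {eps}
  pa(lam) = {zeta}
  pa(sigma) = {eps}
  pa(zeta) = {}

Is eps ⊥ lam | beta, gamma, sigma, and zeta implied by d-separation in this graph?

We examine all 3 paths between eps and lam:
Path 1: eps ← zeta → lam
  zeta is a fork here and zeta is conditioned on, so the path is blocked at zeta.
Path 2: eps → gamma → beta ← lam
  gamma is a chain here and gamma is conditioned on, so the path is blocked at gamma.
Path 3: eps → sigma → beta ← lam
  sigma is a chain here and sigma is conditioned on, so the path is blocked at sigma.
Every path is blocked, so eps and lam are d-separated given {beta, gamma, sigma, zeta}.

Yes — eps and lam are d-separated given {beta, gamma, sigma, zeta}.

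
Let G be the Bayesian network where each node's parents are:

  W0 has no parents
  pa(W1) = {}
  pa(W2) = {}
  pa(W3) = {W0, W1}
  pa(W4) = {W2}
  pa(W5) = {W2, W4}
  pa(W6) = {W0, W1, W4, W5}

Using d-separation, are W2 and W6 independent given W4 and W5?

We examine all 4 paths between W2 and W6:
Path 1: W2 → W5 → W6
  W5 is a chain here and W5 is conditioned on, so the path is blocked at W5.
Path 2: W2 → W5 ← W4 → W6
  W4 is a fork here and W4 is conditioned on, so the path is blocked at W4.
Path 3: W2 → W4 → W5 → W6
  W4 is a chain here and W4 is conditioned on, so the path is blocked at W4.
Path 4: W2 → W4 → W6
  W4 is a chain here and W4 is conditioned on, so the path is blocked at W4.
Since every path is blocked, d-separation holds.

Yes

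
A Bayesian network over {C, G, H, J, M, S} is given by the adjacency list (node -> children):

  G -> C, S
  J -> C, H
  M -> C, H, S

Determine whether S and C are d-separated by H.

No — S and C are not d-separated given {H}.

We examine all 3 paths between S and C:
  1. S ← M → H ← J → C — M:fork[open]; H:collider[open]; J:fork[open] ⇒ active
  2. S ← M → C — M:fork[open] ⇒ active
  3. S ← G → C — G:fork[open] ⇒ active
Since the path S ← M → H ← J → C is active, S and C are not d-separated given {H}.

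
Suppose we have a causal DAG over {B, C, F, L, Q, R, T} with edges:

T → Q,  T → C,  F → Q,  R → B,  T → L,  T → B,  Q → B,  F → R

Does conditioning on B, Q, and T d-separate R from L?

Yes

4 paths connect R and L; each must be blocked for d-separation to hold:
Path 1: R ← F → Q ← T → L
  T is a fork here and T is conditioned on, so the path is blocked at T.
Path 2: R ← F → Q → B ← T → L
  Q is a chain here and Q is conditioned on, so the path is blocked at Q.
Path 3: R → B ← T → L
  T is a fork here and T is conditioned on, so the path is blocked at T.
Path 4: R → B ← Q ← T → L
  Q is a chain here and Q is conditioned on, so the path is blocked at Q.
Since every path is blocked, d-separation holds.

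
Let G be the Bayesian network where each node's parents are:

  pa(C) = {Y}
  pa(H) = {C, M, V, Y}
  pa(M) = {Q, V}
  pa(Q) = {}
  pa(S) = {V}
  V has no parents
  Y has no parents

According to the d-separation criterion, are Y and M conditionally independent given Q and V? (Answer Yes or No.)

There are 4 undirected paths between Y and M; checking each against the conditioning set {Q, V}:
Path 1: Y → C → H ← M
  H is a collider here and neither H nor any of its descendants is conditioned on, so the collider stays closed — the path is blocked at H.
Path 2: Y → C → H ← V → M
  H is a collider here and neither H nor any of its descendants is conditioned on, so the collider stays closed — the path is blocked at H.
Path 3: Y → H ← M
  H is a collider here and neither H nor any of its descendants is conditioned on, so the collider stays closed — the path is blocked at H.
Path 4: Y → H ← V → M
  H is a collider here and neither H nor any of its descendants is conditioned on, so the collider stays closed — the path is blocked at H.
Since every path is blocked, d-separation holds.

Yes — Y and M are d-separated given {Q, V}.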